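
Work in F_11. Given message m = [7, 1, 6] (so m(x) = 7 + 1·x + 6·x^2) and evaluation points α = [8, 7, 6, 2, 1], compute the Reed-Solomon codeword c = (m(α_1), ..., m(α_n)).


c = [3, 0, 9, 0, 3]

Message polynomial: m(x) = 7 + 1·x + 6·x^2 (mod 11).
For each evaluation point α_i, compute m(α_i) mod 11:
  α_1 = 8: Horner steps 6 → 5 → 3, so m(8) = 3.
  α_2 = 7: Horner steps 6 → 10 → 0, so m(7) = 0.
  α_3 = 6: Horner steps 6 → 4 → 9, so m(6) = 9.
  α_4 = 2: Horner steps 6 → 2 → 0, so m(2) = 0.
  α_5 = 1: Horner steps 6 → 7 → 3, so m(1) = 3.
Codeword c = [3, 0, 9, 0, 3] ∈ F_11^5.


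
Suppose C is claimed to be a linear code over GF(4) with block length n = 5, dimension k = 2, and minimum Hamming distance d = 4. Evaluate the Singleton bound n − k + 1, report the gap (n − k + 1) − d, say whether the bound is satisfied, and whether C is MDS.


Singleton RHS = n − k + 1 = 4, slack = 0, bound satisfied, MDS.

Singleton bound: d ≤ n − k + 1.
Here n = 5, k = 2, so n − k + 1 = 4.
Given d = 4, check d ≤ 4: YES.
Slack = (n − k + 1) − d = 0.
The code is MDS (slack = 0).
Description: the claimed parameters are [5, 2, 4]_4; such a code would be MDS (meets Singleton bound).


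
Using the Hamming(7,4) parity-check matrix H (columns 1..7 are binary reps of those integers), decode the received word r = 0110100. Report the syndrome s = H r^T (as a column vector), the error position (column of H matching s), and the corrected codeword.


s = (1, 0, 0)^T, error position = 4, corrected codeword c = 0111100

Compute s = H r^T mod 2 one row at a time:
  s_1 = 0 + 1 + 0 + 0 = 1 ≡ 1 (mod 2).
  s_2 = 1 + 1 + 0 + 0 = 2 ≡ 0 (mod 2).
  s_3 = 0 + 1 + 1 + 0 = 2 ≡ 0 (mod 2).
s = (1, 0, 0)^T — this equals column 4 of H (binary 100), so error is at position 4.
Correct: flip bit 4 of r = 0110100 to get c = 0111100.


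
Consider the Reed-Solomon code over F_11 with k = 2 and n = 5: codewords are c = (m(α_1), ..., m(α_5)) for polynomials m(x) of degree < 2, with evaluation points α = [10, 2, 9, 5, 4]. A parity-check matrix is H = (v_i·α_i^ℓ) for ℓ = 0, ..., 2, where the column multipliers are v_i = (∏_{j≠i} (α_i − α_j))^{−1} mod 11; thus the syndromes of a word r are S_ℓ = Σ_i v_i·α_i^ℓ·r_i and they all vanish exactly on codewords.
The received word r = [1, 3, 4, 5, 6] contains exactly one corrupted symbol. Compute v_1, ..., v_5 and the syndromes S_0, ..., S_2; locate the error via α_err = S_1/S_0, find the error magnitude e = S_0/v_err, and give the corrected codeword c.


S = (7, 6, 2), error at position 5, error magnitude e = 9, c = [1, 3, 4, 5, 8].

Step 1: column multipliers v_i = (∏_{j≠i}(α_i − α_j))^{−1} mod 11.
  i = 1 (α = 10): (10−2)(10−9)(10−5)(10−4) = 8·1·5·6 = 240 ≡ 9, so v_1 = 9^{−1} = 5 (mod 11).
  i = 2 (α = 2): (2−10)(2−9)(2−5)(2−4) = (−8)·(−7)·(−3)·(−2) = 336 ≡ 6, so v_2 = 6^{−1} = 2 (mod 11).
  i = 3 (α = 9): (9−10)(9−2)(9−5)(9−4) = (−1)·7·4·5 = −140 ≡ 3, so v_3 = 3^{−1} = 4 (mod 11).
  i = 4 (α = 5): (5−10)(5−2)(5−9)(5−4) = (−5)·3·(−4)·1 = 60 ≡ 5, so v_4 = 5^{−1} = 9 (mod 11).
  i = 5 (α = 4): (4−10)(4−2)(4−9)(4−5) = (−6)·2·(−5)·(−1) = −60 ≡ 6, so v_5 = 6^{−1} = 2 (mod 11).
  v = [5, 2, 4, 9, 2].
Step 2: syndromes of r = [1, 3, 4, 5, 6] (all sums mod 11).
  S_0 = Σ v_i r_i = 5·1 + 2·3 + 4·4 + 9·5 + 2·6 = 84 ≡ 7.
  S_1 = Σ v_i α_i r_i = 5·10·1 + 2·2·3 + 4·9·4 + 9·5·5 + 2·4·6 = 479 ≡ 6.
  α_i^2 mod 11 = [1, 4, 4, 3, 5].
  S_2 = Σ v_i α_i^2 r_i = 5·1·1 + 2·4·3 + 4·4·4 + 9·3·5 + 2·5·6 = 288 ≡ 2.
  S = (7, 6, 2) ≠ 0, so r is not a codeword (an error is present).
Step 3: locate the error. For a single error e at position i, S_ℓ = v_i·e·α_i^ℓ, so α_err = S_1/S_0.
  S_0^{−1} = 7^{−1} = 8 (mod 11), so α_err = 6·8 = 48 ≡ 4 = α_5. Error position i = 5.
  Consistency check: S_2/S_1 = 2·2 = 4 ≡ 4 = α_err ✓ (single-error assumption holds).
Step 4: error magnitude e = S_0/v_5 = S_0·∏_{j≠5}(α_5 − α_j) = 7·6 = 42 ≡ 9 (mod 11).
Step 5: correct position 5: c_5 = r_5 − e = 6 − 9 ≡ 8 (mod 11). Hence c = [1, 3, 4, 5, 8].
  Check: interpolating c through the α_i gives m(x) = 9 + 8·x (degree < 2) with m(α_i) = c_i for every i, so c is indeed a codeword.


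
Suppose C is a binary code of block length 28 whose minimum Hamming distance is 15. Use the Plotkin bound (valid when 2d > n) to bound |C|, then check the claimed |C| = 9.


Plotkin bound M ≤ 14; given |C| = 9 ≤ bound (satisfied).

Check applicability: 2d = 30, n = 28.
2d − n = 2 > 0, so Plotkin applies.
Compute d/(2d−n) = 15/2 ≈ 7.5000.
⌊d/(2d−n)⌋ = 7.
Plotkin bound: M ≤ 2·7 = 14.
Given |C| = 9, check: satisfied.
This |C| is below the Plotkin bound.


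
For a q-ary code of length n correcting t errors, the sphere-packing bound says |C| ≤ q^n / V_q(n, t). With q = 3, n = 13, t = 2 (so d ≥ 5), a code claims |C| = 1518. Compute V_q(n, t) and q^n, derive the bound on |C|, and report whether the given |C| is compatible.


V_q(n, t) = 339, q^n = 1594323, Hamming bound = 4703, |C| = 1518 ≤ bound (satisfied).

Step 1: Compute V_q(n, t) = Σ_{j=0}^2 C(n, j) (q−1)^j.
  j = 0: C(13,0)·(2)^0 = 1·1 = 1.
  j = 1: C(13,1)·(2)^1 = 13·2 = 26.
  j = 2: C(13,2)·(2)^2 = 78·4 = 312.
  V_q(n, t) = 1 + 26 + 312 = 339.
Step 2: q^n = 3^13 = 1594323.
Step 3: Hamming bound ⌊q^n / V_q(n,t)⌋ = ⌊1594323/339⌋ = 4703.
Step 4: Compare |C| = 1518 to 4703: satisfied.
The claimed |C| lies below the Hamming bound.


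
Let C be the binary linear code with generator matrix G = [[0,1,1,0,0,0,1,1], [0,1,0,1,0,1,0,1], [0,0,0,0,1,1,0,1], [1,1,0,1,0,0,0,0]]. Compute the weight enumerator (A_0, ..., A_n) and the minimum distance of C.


Weight distribution: A_0 = 1, A_2 = 1, A_3 = 4, A_4 = 3, A_5 = 4, A_6 = 3. Minimum distance d = 2.

Enumerate all 2^4 = 16 messages m ∈ F_2^4.
For each, compute codeword c = mG in F_2^8, then tally its weight.
  m = 0000 → c = 00000000, weight = 0.
  m = 1000 → c = 01100011, weight = 4.
  m = 0100 → c = 01010101, weight = 4.
  m = 1100 → c = 00110110, weight = 4.
  m = 0010 → c = 00001101, weight = 3.
  m = 1010 → c = 01101110, weight = 5.
  m = 0110 → c = 01011000, weight = 3.
  m = 1110 → c = 00111011, weight = 5.
  m = 0001 → c = 11010000, weight = 3.
  m = 1001 → c = 10110011, weight = 5.
  m = 0101 → c = 10000101, weight = 3.
  m = 1101 → c = 11100110, weight = 5.
  m = 0011 → c = 11011101, weight = 6.
  m = 1011 → c = 10111110, weight = 6.
  m = 0111 → c = 10001000, weight = 2.
  m = 1111 → c = 11101011, weight = 6.
Tally weights:
  weight 0: 1 codewords.
  weight 2: 1 codewords.
  weight 3: 4 codewords.
  weight 4: 3 codewords.
  weight 5: 4 codewords.
  weight 6: 3 codewords.
Minimum distance d = smallest w > 0 with A_w > 0 = 2.
Sanity: Σ A_w = 16 = 2^4 = 16 ✓.


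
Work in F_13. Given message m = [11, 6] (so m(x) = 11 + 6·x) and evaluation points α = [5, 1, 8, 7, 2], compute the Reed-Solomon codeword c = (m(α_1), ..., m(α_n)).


c = [2, 4, 7, 1, 10]

Message polynomial: m(x) = 11 + 6·x (mod 13).
For each evaluation point α_i, compute m(α_i) mod 13:
  α_1 = 5: Horner steps 6 → 2, so m(5) = 2.
  α_2 = 1: Horner steps 6 → 4, so m(1) = 4.
  α_3 = 8: Horner steps 6 → 7, so m(8) = 7.
  α_4 = 7: Horner steps 6 → 1, so m(7) = 1.
  α_5 = 2: Horner steps 6 → 10, so m(2) = 10.
Codeword c = [2, 4, 7, 1, 10] ∈ F_13^5.


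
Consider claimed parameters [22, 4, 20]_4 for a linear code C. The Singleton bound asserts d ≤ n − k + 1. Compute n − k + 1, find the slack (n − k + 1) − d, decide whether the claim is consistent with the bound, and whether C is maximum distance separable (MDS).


Singleton RHS = n − k + 1 = 19, slack = -1, bound violated (no such code; not MDS).

Singleton bound: d ≤ n − k + 1.
Here n = 22, k = 4, so n − k + 1 = 19.
Given d = 20, check d ≤ 19: NO.
Slack = (n − k + 1) − d = -1.
The slack is negative: d = 20 exceeds n − k + 1 = 19 by 1, so the Singleton bound is violated and no linear [22, 4, 20]_4 code can exist. In particular it is not MDS (MDS requires d = n − k + 1 exactly).
Description: the claimed parameters are [22, 4, 20]_4; such a code would be impossible (violates the Singleton bound).


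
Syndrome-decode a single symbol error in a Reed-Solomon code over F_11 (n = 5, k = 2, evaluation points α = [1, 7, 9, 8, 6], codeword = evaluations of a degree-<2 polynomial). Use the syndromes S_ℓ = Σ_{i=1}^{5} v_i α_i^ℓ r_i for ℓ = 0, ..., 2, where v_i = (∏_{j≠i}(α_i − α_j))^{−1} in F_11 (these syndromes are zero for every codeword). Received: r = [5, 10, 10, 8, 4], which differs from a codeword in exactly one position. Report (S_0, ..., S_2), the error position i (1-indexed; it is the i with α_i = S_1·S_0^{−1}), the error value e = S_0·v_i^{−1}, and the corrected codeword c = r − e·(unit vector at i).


S = (4, 6, 9), error at position 2, error magnitude e = 4, c = [5, 6, 10, 8, 4].

Step 1: column multipliers v_i = (∏_{j≠i}(α_i − α_j))^{−1} mod 11.
  i = 1 (α = 1): (1−7)(1−9)(1−8)(1−6) = (−6)·(−8)·(−7)·(−5) = 1680 ≡ 8, so v_1 = 8^{−1} = 7 (mod 11).
  i = 2 (α = 7): (7−1)(7−9)(7−8)(7−6) = 6·(−2)·(−1)·1 = 12 ≡ 1, so v_2 = 1^{−1} = 1 (mod 11).
  i = 3 (α = 9): (9−1)(9−7)(9−8)(9−6) = 8·2·1·3 = 48 ≡ 4, so v_3 = 4^{−1} = 3 (mod 11).
  i = 4 (α = 8): (8−1)(8−7)(8−9)(8−6) = 7·1·(−1)·2 = −14 ≡ 8, so v_4 = 8^{−1} = 7 (mod 11).
  i = 5 (α = 6): (6−1)(6−7)(6−9)(6−8) = 5·(−1)·(−3)·(−2) = −30 ≡ 3, so v_5 = 3^{−1} = 4 (mod 11).
  v = [7, 1, 3, 7, 4].
Step 2: syndromes of r = [5, 10, 10, 8, 4] (all sums mod 11).
  S_0 = Σ v_i r_i = 7·5 + 1·10 + 3·10 + 7·8 + 4·4 = 147 ≡ 4.
  S_1 = Σ v_i α_i r_i = 7·1·5 + 1·7·10 + 3·9·10 + 7·8·8 + 4·6·4 = 919 ≡ 6.
  α_i^2 mod 11 = [1, 5, 4, 9, 3].
  S_2 = Σ v_i α_i^2 r_i = 7·1·5 + 1·5·10 + 3·4·10 + 7·9·8 + 4·3·4 = 757 ≡ 9.
  S = (4, 6, 9) ≠ 0, so r is not a codeword (an error is present).
Step 3: locate the error. For a single error e at position i, S_ℓ = v_i·e·α_i^ℓ, so α_err = S_1/S_0.
  S_0^{−1} = 4^{−1} = 3 (mod 11), so α_err = 6·3 = 18 ≡ 7 = α_2. Error position i = 2.
  Consistency check: S_2/S_1 = 9·2 = 18 ≡ 7 = α_err ✓ (single-error assumption holds).
Step 4: error magnitude e = S_0/v_2 = S_0·∏_{j≠2}(α_2 − α_j) = 4·1 = 4 ≡ 4 (mod 11).
Step 5: correct position 2: c_2 = r_2 − e = 10 − 4 ≡ 6 (mod 11). Hence c = [5, 6, 10, 8, 4].
  Check: interpolating c through the α_i gives m(x) = 3 + 2·x (degree < 2) with m(α_i) = c_i for every i, so c is indeed a codeword.


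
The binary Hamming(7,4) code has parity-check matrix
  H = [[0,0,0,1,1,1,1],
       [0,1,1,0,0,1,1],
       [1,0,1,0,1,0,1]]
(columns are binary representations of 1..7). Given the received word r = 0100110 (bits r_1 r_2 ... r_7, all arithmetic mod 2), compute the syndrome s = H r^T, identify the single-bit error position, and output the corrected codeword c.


s = (0, 0, 1)^T, error position = 1, corrected codeword c = 1100110

Compute s = H r^T mod 2 one row at a time:
  s_1 = 0 + 1 + 1 + 0 = 2 ≡ 0 (mod 2).
  s_2 = 1 + 0 + 1 + 0 = 2 ≡ 0 (mod 2).
  s_3 = 0 + 0 + 1 + 0 = 1 ≡ 1 (mod 2).
s = (0, 0, 1)^T — this equals column 1 of H (binary 001), so error is at position 1.
Correct: flip bit 1 of r = 0100110 to get c = 1100110.


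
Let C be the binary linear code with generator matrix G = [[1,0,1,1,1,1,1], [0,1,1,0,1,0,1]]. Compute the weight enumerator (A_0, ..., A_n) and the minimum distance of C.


Weight distribution: A_0 = 1, A_4 = 2, A_6 = 1. Minimum distance d = 4.

Enumerate all 2^2 = 4 messages m ∈ F_2^2.
For each, compute codeword c = mG in F_2^7, then tally its weight.
  m = 00 → c = 0000000, weight = 0.
  m = 10 → c = 1011111, weight = 6.
  m = 01 → c = 0110101, weight = 4.
  m = 11 → c = 1101010, weight = 4.
Tally weights:
  weight 0: 1 codewords.
  weight 4: 2 codewords.
  weight 6: 1 codewords.
Minimum distance d = smallest w > 0 with A_w > 0 = 4.
Sanity: Σ A_w = 4 = 2^2 = 4 ✓.


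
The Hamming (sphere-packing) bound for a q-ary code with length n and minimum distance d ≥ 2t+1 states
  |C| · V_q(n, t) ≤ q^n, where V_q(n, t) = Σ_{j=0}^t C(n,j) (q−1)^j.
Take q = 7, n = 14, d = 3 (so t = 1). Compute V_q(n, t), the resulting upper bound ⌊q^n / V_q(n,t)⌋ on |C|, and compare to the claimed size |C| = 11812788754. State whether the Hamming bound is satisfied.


V_q(n, t) = 85, q^n = 678223072849, Hamming bound = 7979094974, |C| = 11812788754 > bound (violated).

Step 1: Compute V_q(n, t) = Σ_{j=0}^1 C(n, j) (q−1)^j.
  j = 0: C(14,0)·(6)^0 = 1·1 = 1.
  j = 1: C(14,1)·(6)^1 = 14·6 = 84.
  V_q(n, t) = 1 + 84 = 85.
Step 2: q^n = 7^14 = 678223072849.
Step 3: Hamming bound ⌊q^n / V_q(n,t)⌋ = ⌊678223072849/85⌋ = 7979094974.
Step 4: Compare |C| = 11812788754 to 7979094974: violated.
The claimed |C| lies above the Hamming bound, so no 7-ary code of length 14 with d ≥ 3 can have 11812788754 codewords.


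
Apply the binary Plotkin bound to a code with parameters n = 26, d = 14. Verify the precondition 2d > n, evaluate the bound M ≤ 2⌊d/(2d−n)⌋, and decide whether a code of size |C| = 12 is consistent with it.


Plotkin bound M ≤ 14; given |C| = 12 ≤ bound (satisfied).

Check applicability: 2d = 28, n = 26.
2d − n = 2 > 0, so Plotkin applies.
Compute d/(2d−n) = 14/2 ≈ 7.0000.
⌊d/(2d−n)⌋ = 7.
Plotkin bound: M ≤ 2·7 = 14.
Given |C| = 12, check: satisfied.
This |C| is below the Plotkin bound.


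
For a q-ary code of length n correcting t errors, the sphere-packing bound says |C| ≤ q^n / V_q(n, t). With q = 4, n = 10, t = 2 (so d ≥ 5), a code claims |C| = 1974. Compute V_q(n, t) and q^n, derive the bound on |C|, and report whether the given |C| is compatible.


V_q(n, t) = 436, q^n = 1048576, Hamming bound = 2404, |C| = 1974 ≤ bound (satisfied).

Step 1: Compute V_q(n, t) = Σ_{j=0}^2 C(n, j) (q−1)^j.
  j = 0: C(10,0)·(3)^0 = 1·1 = 1.
  j = 1: C(10,1)·(3)^1 = 10·3 = 30.
  j = 2: C(10,2)·(3)^2 = 45·9 = 405.
  V_q(n, t) = 1 + 30 + 405 = 436.
Step 2: q^n = 4^10 = 1048576.
Step 3: Hamming bound ⌊q^n / V_q(n,t)⌋ = ⌊1048576/436⌋ = 2404.
Step 4: Compare |C| = 1974 to 2404: satisfied.
The claimed |C| lies below the Hamming bound.


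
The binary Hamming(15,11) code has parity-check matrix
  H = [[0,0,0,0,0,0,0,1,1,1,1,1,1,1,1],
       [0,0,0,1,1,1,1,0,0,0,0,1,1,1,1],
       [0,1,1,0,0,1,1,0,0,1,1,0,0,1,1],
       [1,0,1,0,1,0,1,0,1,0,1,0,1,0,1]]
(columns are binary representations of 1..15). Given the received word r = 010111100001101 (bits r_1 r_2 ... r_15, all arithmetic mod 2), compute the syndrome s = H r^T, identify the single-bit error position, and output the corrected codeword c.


s = (1, 1, 0, 0)^T, error position = 12, corrected codeword c = 010111100000101

Compute s = H r^T mod 2 one row at a time:
  s_1 = 0 + 0 + 0 + 0 + 1 + 1 + 0 + 1 = 3 ≡ 1 (mod 2).
  s_2 = 1 + 1 + 1 + 1 + 1 + 1 + 0 + 1 = 7 ≡ 1 (mod 2).
  s_3 = 1 + 0 + 1 + 1 + 0 + 0 + 0 + 1 = 4 ≡ 0 (mod 2).
  s_4 = 0 + 0 + 1 + 1 + 0 + 0 + 1 + 1 = 4 ≡ 0 (mod 2).
s = (1, 1, 0, 0)^T — this equals column 12 of H (binary 1100), so error is at position 12.
Correct: flip bit 12 of r = 010111100001101 to get c = 010111100000101.


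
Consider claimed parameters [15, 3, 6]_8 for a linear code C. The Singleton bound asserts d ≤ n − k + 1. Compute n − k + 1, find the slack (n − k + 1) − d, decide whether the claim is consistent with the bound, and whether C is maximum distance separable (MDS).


Singleton RHS = n − k + 1 = 13, slack = 7, bound satisfied, not MDS.

Singleton bound: d ≤ n − k + 1.
Here n = 15, k = 3, so n − k + 1 = 13.
Given d = 6, check d ≤ 13: YES.
Slack = (n − k + 1) − d = 7.
The code is NOT MDS (slack = 7 > 0).
Description: the claimed parameters are [15, 3, 6]_8; such a code would be non-MDS.


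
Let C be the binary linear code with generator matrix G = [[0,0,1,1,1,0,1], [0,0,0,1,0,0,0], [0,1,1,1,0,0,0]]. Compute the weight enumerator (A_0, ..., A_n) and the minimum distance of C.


Weight distribution: A_0 = 1, A_1 = 1, A_2 = 1, A_3 = 3, A_4 = 2. Minimum distance d = 1.

Enumerate all 2^3 = 8 messages m ∈ F_2^3.
For each, compute codeword c = mG in F_2^7, then tally its weight.
  m = 000 → c = 0000000, weight = 0.
  m = 100 → c = 0011101, weight = 4.
  m = 010 → c = 0001000, weight = 1.
  m = 110 → c = 0010101, weight = 3.
  m = 001 → c = 0111000, weight = 3.
  m = 101 → c = 0100101, weight = 3.
  m = 011 → c = 0110000, weight = 2.
  m = 111 → c = 0101101, weight = 4.
Tally weights:
  weight 0: 1 codewords.
  weight 1: 1 codewords.
  weight 2: 1 codewords.
  weight 3: 3 codewords.
  weight 4: 2 codewords.
Minimum distance d = smallest w > 0 with A_w > 0 = 1.
Sanity: Σ A_w = 8 = 2^3 = 8 ✓.


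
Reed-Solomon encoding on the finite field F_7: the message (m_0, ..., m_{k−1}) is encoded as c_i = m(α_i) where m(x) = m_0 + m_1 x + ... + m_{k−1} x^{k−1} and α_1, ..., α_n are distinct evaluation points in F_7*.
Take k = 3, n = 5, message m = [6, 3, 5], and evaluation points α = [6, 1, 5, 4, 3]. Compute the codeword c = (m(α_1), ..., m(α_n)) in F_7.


c = [1, 0, 6, 0, 4]

Message polynomial: m(x) = 6 + 3·x + 5·x^2 (mod 7).
For each evaluation point α_i, compute m(α_i) mod 7:
  α_1 = 6: Horner steps 5 → 5 → 1, so m(6) = 1.
  α_2 = 1: Horner steps 5 → 1 → 0, so m(1) = 0.
  α_3 = 5: Horner steps 5 → 0 → 6, so m(5) = 6.
  α_4 = 4: Horner steps 5 → 2 → 0, so m(4) = 0.
  α_5 = 3: Horner steps 5 → 4 → 4, so m(3) = 4.
Codeword c = [1, 0, 6, 0, 4] ∈ F_7^5.


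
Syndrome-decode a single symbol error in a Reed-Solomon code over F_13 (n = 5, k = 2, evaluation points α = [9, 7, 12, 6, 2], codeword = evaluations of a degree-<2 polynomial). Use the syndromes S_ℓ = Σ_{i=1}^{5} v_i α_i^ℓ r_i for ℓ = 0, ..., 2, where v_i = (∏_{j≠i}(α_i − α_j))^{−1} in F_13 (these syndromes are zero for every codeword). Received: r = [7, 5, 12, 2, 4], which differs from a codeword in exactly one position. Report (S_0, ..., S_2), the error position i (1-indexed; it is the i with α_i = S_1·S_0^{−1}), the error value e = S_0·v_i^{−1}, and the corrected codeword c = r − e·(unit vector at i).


S = (8, 4, 2), error at position 2, error magnitude e = 10, c = [7, 8, 12, 2, 4].

Step 1: column multipliers v_i = (∏_{j≠i}(α_i − α_j))^{−1} mod 13.
  i = 1 (α = 9): (9−7)(9−12)(9−6)(9−2) = 2·(−3)·3·7 = −126 ≡ 4, so v_1 = 4^{−1} = 10 (mod 13).
  i = 2 (α = 7): (7−9)(7−12)(7−6)(7−2) = (−2)·(−5)·1·5 = 50 ≡ 11, so v_2 = 11^{−1} = 6 (mod 13).
  i = 3 (α = 12): (12−9)(12−7)(12−6)(12−2) = 3·5·6·10 = 900 ≡ 3, so v_3 = 3^{−1} = 9 (mod 13).
  i = 4 (α = 6): (6−9)(6−7)(6−12)(6−2) = (−3)·(−1)·(−6)·4 = −72 ≡ 6, so v_4 = 6^{−1} = 11 (mod 13).
  i = 5 (α = 2): (2−9)(2−7)(2−12)(2−6) = (−7)·(−5)·(−10)·(−4) = 1400 ≡ 9, so v_5 = 9^{−1} = 3 (mod 13).
  v = [10, 6, 9, 11, 3].
Step 2: syndromes of r = [7, 5, 12, 2, 4] (all sums mod 13).
  S_0 = Σ v_i r_i = 10·7 + 6·5 + 9·12 + 11·2 + 3·4 = 242 ≡ 8.
  S_1 = Σ v_i α_i r_i = 10·9·7 + 6·7·5 + 9·12·12 + 11·6·2 + 3·2·4 = 2292 ≡ 4.
  α_i^2 mod 13 = [3, 10, 1, 10, 4].
  S_2 = Σ v_i α_i^2 r_i = 10·3·7 + 6·10·5 + 9·1·12 + 11·10·2 + 3·4·4 = 886 ≡ 2.
  S = (8, 4, 2) ≠ 0, so r is not a codeword (an error is present).
Step 3: locate the error. For a single error e at position i, S_ℓ = v_i·e·α_i^ℓ, so α_err = S_1/S_0.
  S_0^{−1} = 8^{−1} = 5 (mod 13), so α_err = 4·5 = 20 ≡ 7 = α_2. Error position i = 2.
  Consistency check: S_2/S_1 = 2·10 = 20 ≡ 7 = α_err ✓ (single-error assumption holds).
Step 4: error magnitude e = S_0/v_2 = S_0·∏_{j≠2}(α_2 − α_j) = 8·11 = 88 ≡ 10 (mod 13).
Step 5: correct position 2: c_2 = r_2 − e = 5 − 10 ≡ 8 (mod 13). Hence c = [7, 8, 12, 2, 4].
  Check: interpolating c through the α_i gives m(x) = 5 + 6·x (degree < 2) with m(α_i) = c_i for every i, so c is indeed a codeword.


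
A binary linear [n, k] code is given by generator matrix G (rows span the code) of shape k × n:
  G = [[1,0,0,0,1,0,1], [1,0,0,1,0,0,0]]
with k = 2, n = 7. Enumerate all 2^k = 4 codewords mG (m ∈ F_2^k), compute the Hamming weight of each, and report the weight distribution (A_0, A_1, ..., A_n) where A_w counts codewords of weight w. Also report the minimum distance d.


Weight distribution: A_0 = 1, A_2 = 1, A_3 = 2. Minimum distance d = 2.

Enumerate all 2^2 = 4 messages m ∈ F_2^2.
For each, compute codeword c = mG in F_2^7, then tally its weight.
  m = 00 → c = 0000000, weight = 0.
  m = 10 → c = 1000101, weight = 3.
  m = 01 → c = 1001000, weight = 2.
  m = 11 → c = 0001101, weight = 3.
Tally weights:
  weight 0: 1 codewords.
  weight 2: 1 codewords.
  weight 3: 2 codewords.
Minimum distance d = smallest w > 0 with A_w > 0 = 2.
Sanity: Σ A_w = 4 = 2^2 = 4 ✓.


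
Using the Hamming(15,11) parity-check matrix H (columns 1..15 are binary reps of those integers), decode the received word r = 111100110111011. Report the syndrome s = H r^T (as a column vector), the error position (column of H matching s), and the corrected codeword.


s = (0, 1, 1, 1)^T, error position = 7, corrected codeword c = 111100010111011

Compute s = H r^T mod 2 one row at a time:
  s_1 = 1 + 0 + 1 + 1 + 1 + 0 + 1 + 1 = 6 ≡ 0 (mod 2).
  s_2 = 1 + 0 + 0 + 1 + 1 + 0 + 1 + 1 = 5 ≡ 1 (mod 2).
  s_3 = 1 + 1 + 0 + 1 + 1 + 1 + 1 + 1 = 7 ≡ 1 (mod 2).
  s_4 = 1 + 1 + 0 + 1 + 0 + 1 + 0 + 1 = 5 ≡ 1 (mod 2).
s = (0, 1, 1, 1)^T — this equals column 7 of H (binary 0111), so error is at position 7.
Correct: flip bit 7 of r = 111100110111011 to get c = 111100010111011.


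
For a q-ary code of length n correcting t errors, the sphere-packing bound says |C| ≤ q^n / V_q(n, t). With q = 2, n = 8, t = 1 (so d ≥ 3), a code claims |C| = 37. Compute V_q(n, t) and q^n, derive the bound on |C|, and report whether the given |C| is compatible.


V_q(n, t) = 9, q^n = 256, Hamming bound = 28, |C| = 37 > bound (violated).

Step 1: Compute V_q(n, t) = Σ_{j=0}^1 C(n, j) (q−1)^j.
  j = 0: C(8,0)·(1)^0 = 1·1 = 1.
  j = 1: C(8,1)·(1)^1 = 8·1 = 8.
  V_q(n, t) = 1 + 8 = 9.
Step 2: q^n = 2^8 = 256.
Step 3: Hamming bound ⌊q^n / V_q(n,t)⌋ = ⌊256/9⌋ = 28.
Step 4: Compare |C| = 37 to 28: violated.
The claimed |C| lies above the Hamming bound, so no 2-ary code of length 8 with d ≥ 3 can have 37 codewords.


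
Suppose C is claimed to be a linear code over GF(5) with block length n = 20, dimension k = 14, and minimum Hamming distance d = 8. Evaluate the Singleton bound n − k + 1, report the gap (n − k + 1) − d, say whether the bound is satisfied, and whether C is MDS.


Singleton RHS = n − k + 1 = 7, slack = -1, bound violated (no such code; not MDS).

Singleton bound: d ≤ n − k + 1.
Here n = 20, k = 14, so n − k + 1 = 7.
Given d = 8, check d ≤ 7: NO.
Slack = (n − k + 1) − d = -1.
The slack is negative: d = 8 exceeds n − k + 1 = 7 by 1, so the Singleton bound is violated and no linear [20, 14, 8]_5 code can exist. In particular it is not MDS (MDS requires d = n − k + 1 exactly).
Description: the claimed parameters are [20, 14, 8]_5; such a code would be impossible (violates the Singleton bound).


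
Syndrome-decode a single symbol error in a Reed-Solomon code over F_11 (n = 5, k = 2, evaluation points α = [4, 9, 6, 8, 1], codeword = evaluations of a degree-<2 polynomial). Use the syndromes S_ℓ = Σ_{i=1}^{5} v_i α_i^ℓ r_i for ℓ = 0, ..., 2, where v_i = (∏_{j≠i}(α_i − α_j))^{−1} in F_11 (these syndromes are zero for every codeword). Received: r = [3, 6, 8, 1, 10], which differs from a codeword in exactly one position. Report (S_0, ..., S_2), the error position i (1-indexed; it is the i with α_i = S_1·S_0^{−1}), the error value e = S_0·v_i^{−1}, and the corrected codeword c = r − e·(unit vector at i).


S = (10, 5, 8), error at position 3, error magnitude e = 6, c = [3, 6, 2, 1, 10].

Step 1: column multipliers v_i = (∏_{j≠i}(α_i − α_j))^{−1} mod 11.
  i = 1 (α = 4): (4−9)(4−6)(4−8)(4−1) = (−5)·(−2)·(−4)·3 = −120 ≡ 1, so v_1 = 1^{−1} = 1 (mod 11).
  i = 2 (α = 9): (9−4)(9−6)(9−8)(9−1) = 5·3·1·8 = 120 ≡ 10, so v_2 = 10^{−1} = 10 (mod 11).
  i = 3 (α = 6): (6−4)(6−9)(6−8)(6−1) = 2·(−3)·(−2)·5 = 60 ≡ 5, so v_3 = 5^{−1} = 9 (mod 11).
  i = 4 (α = 8): (8−4)(8−9)(8−6)(8−1) = 4·(−1)·2·7 = −56 ≡ 10, so v_4 = 10^{−1} = 10 (mod 11).
  i = 5 (α = 1): (1−4)(1−9)(1−6)(1−8) = (−3)·(−8)·(−5)·(−7) = 840 ≡ 4, so v_5 = 4^{−1} = 3 (mod 11).
  v = [1, 10, 9, 10, 3].
Step 2: syndromes of r = [3, 6, 8, 1, 10] (all sums mod 11).
  S_0 = Σ v_i r_i = 1·3 + 10·6 + 9·8 + 10·1 + 3·10 = 175 ≡ 10.
  S_1 = Σ v_i α_i r_i = 1·4·3 + 10·9·6 + 9·6·8 + 10·8·1 + 3·1·10 = 1094 ≡ 5.
  α_i^2 mod 11 = [5, 4, 3, 9, 1].
  S_2 = Σ v_i α_i^2 r_i = 1·5·3 + 10·4·6 + 9·3·8 + 10·9·1 + 3·1·10 = 591 ≡ 8.
  S = (10, 5, 8) ≠ 0, so r is not a codeword (an error is present).
Step 3: locate the error. For a single error e at position i, S_ℓ = v_i·e·α_i^ℓ, so α_err = S_1/S_0.
  S_0^{−1} = 10^{−1} = 10 (mod 11), so α_err = 5·10 = 50 ≡ 6 = α_3. Error position i = 3.
  Consistency check: S_2/S_1 = 8·9 = 72 ≡ 6 = α_err ✓ (single-error assumption holds).
Step 4: error magnitude e = S_0/v_3 = S_0·∏_{j≠3}(α_3 − α_j) = 10·5 = 50 ≡ 6 (mod 11).
Step 5: correct position 3: c_3 = r_3 − e = 8 − 6 ≡ 2 (mod 11). Hence c = [3, 6, 2, 1, 10].
  Check: interpolating c through the α_i gives m(x) = 5 + 5·x (degree < 2) with m(α_i) = c_i for every i, so c is indeed a codeword.


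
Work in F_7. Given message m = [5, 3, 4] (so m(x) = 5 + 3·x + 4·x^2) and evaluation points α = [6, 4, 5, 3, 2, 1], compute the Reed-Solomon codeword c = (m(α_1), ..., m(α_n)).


c = [6, 4, 1, 1, 6, 5]

Message polynomial: m(x) = 5 + 3·x + 4·x^2 (mod 7).
For each evaluation point α_i, compute m(α_i) mod 7:
  α_1 = 6: Horner steps 4 → 6 → 6, so m(6) = 6.
  α_2 = 4: Horner steps 4 → 5 → 4, so m(4) = 4.
  α_3 = 5: Horner steps 4 → 2 → 1, so m(5) = 1.
  α_4 = 3: Horner steps 4 → 1 → 1, so m(3) = 1.
  α_5 = 2: Horner steps 4 → 4 → 6, so m(2) = 6.
  α_6 = 1: Horner steps 4 → 0 → 5, so m(1) = 5.
Codeword c = [6, 4, 1, 1, 6, 5] ∈ F_7^6.


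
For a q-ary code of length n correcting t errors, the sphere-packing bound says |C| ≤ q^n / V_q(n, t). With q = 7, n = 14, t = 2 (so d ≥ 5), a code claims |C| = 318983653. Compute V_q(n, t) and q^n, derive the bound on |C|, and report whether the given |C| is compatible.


V_q(n, t) = 3361, q^n = 678223072849, Hamming bound = 201792047, |C| = 318983653 > bound (violated).

Step 1: Compute V_q(n, t) = Σ_{j=0}^2 C(n, j) (q−1)^j.
  j = 0: C(14,0)·(6)^0 = 1·1 = 1.
  j = 1: C(14,1)·(6)^1 = 14·6 = 84.
  j = 2: C(14,2)·(6)^2 = 91·36 = 3276.
  V_q(n, t) = 1 + 84 + 3276 = 3361.
Step 2: q^n = 7^14 = 678223072849.
Step 3: Hamming bound ⌊q^n / V_q(n,t)⌋ = ⌊678223072849/3361⌋ = 201792047.
Step 4: Compare |C| = 318983653 to 201792047: violated.
The claimed |C| lies above the Hamming bound, so no 7-ary code of length 14 with d ≥ 5 can have 318983653 codewords.


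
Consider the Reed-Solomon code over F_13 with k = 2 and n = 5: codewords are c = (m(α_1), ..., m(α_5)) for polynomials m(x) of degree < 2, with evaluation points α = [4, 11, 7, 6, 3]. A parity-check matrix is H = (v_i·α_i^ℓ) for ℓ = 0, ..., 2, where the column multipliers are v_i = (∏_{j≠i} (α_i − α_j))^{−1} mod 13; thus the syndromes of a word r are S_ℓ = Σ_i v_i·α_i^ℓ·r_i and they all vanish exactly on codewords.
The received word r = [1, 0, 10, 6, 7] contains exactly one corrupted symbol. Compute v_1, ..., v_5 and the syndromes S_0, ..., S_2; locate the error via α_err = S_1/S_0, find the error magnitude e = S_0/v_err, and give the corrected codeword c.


S = (12, 9, 10), error at position 1, error magnitude e = 3, c = [11, 0, 10, 6, 7].

Step 1: column multipliers v_i = (∏_{j≠i}(α_i − α_j))^{−1} mod 13.
  i = 1 (α = 4): (4−11)(4−7)(4−6)(4−3) = (−7)·(−3)·(−2)·1 = −42 ≡ 10, so v_1 = 10^{−1} = 4 (mod 13).
  i = 2 (α = 11): (11−4)(11−7)(11−6)(11−3) = 7·4·5·8 = 1120 ≡ 2, so v_2 = 2^{−1} = 7 (mod 13).
  i = 3 (α = 7): (7−4)(7−11)(7−6)(7−3) = 3·(−4)·1·4 = −48 ≡ 4, so v_3 = 4^{−1} = 10 (mod 13).
  i = 4 (α = 6): (6−4)(6−11)(6−7)(6−3) = 2·(−5)·(−1)·3 = 30 ≡ 4, so v_4 = 4^{−1} = 10 (mod 13).
  i = 5 (α = 3): (3−4)(3−11)(3−7)(3−6) = (−1)·(−8)·(−4)·(−3) = 96 ≡ 5, so v_5 = 5^{−1} = 8 (mod 13).
  v = [4, 7, 10, 10, 8].
Step 2: syndromes of r = [1, 0, 10, 6, 7] (all sums mod 13).
  S_0 = Σ v_i r_i = 4·1 + 7·0 + 10·10 + 10·6 + 8·7 = 220 ≡ 12.
  S_1 = Σ v_i α_i r_i = 4·4·1 + 7·11·0 + 10·7·10 + 10·6·6 + 8·3·7 = 1244 ≡ 9.
  α_i^2 mod 13 = [3, 4, 10, 10, 9].
  S_2 = Σ v_i α_i^2 r_i = 4·3·1 + 7·4·0 + 10·10·10 + 10·10·6 + 8·9·7 = 2116 ≡ 10.
  S = (12, 9, 10) ≠ 0, so r is not a codeword (an error is present).
Step 3: locate the error. For a single error e at position i, S_ℓ = v_i·e·α_i^ℓ, so α_err = S_1/S_0.
  S_0^{−1} = 12^{−1} = 12 (mod 13), so α_err = 9·12 = 108 ≡ 4 = α_1. Error position i = 1.
  Consistency check: S_2/S_1 = 10·3 = 30 ≡ 4 = α_err ✓ (single-error assumption holds).
Step 4: error magnitude e = S_0/v_1 = S_0·∏_{j≠1}(α_1 − α_j) = 12·10 = 120 ≡ 3 (mod 13).
Step 5: correct position 1: c_1 = r_1 − e = 1 − 3 ≡ 11 (mod 13). Hence c = [11, 0, 10, 6, 7].
  Check: interpolating c through the α_i gives m(x) = 8 + 4·x (degree < 2) with m(α_i) = c_i for every i, so c is indeed a codeword.


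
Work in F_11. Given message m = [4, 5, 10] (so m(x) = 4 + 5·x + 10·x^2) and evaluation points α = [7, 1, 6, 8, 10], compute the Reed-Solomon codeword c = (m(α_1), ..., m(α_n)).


c = [1, 8, 9, 2, 9]

Message polynomial: m(x) = 4 + 5·x + 10·x^2 (mod 11).
For each evaluation point α_i, compute m(α_i) mod 11:
  α_1 = 7: Horner steps 10 → 9 → 1, so m(7) = 1.
  α_2 = 1: Horner steps 10 → 4 → 8, so m(1) = 8.
  α_3 = 6: Horner steps 10 → 10 → 9, so m(6) = 9.
  α_4 = 8: Horner steps 10 → 8 → 2, so m(8) = 2.
  α_5 = 10: Horner steps 10 → 6 → 9, so m(10) = 9.
Codeword c = [1, 8, 9, 2, 9] ∈ F_11^5.


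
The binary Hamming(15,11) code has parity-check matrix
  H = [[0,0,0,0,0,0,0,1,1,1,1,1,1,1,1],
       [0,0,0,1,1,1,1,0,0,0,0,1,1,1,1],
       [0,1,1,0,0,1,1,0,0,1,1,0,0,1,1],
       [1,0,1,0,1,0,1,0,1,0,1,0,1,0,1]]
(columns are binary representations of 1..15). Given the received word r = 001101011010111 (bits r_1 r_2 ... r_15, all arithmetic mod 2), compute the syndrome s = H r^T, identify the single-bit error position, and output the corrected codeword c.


s = (0, 1, 1, 1)^T, error position = 7, corrected codeword c = 001101111010111

Compute s = H r^T mod 2 one row at a time:
  s_1 = 1 + 1 + 0 + 1 + 0 + 1 + 1 + 1 = 6 ≡ 0 (mod 2).
  s_2 = 1 + 0 + 1 + 0 + 0 + 1 + 1 + 1 = 5 ≡ 1 (mod 2).
  s_3 = 0 + 1 + 1 + 0 + 0 + 1 + 1 + 1 = 5 ≡ 1 (mod 2).
  s_4 = 0 + 1 + 0 + 0 + 1 + 1 + 1 + 1 = 5 ≡ 1 (mod 2).
s = (0, 1, 1, 1)^T — this equals column 7 of H (binary 0111), so error is at position 7.
Correct: flip bit 7 of r = 001101011010111 to get c = 001101111010111.


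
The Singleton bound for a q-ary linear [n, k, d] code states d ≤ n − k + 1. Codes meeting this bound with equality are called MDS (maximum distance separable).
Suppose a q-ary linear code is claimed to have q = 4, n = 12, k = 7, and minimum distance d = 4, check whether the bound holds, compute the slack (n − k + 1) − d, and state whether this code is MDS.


Singleton RHS = n − k + 1 = 6, slack = 2, bound satisfied, not MDS.

Singleton bound: d ≤ n − k + 1.
Here n = 12, k = 7, so n − k + 1 = 6.
Given d = 4, check d ≤ 6: YES.
Slack = (n − k + 1) − d = 2.
The code is NOT MDS (slack = 2 > 0).
Description: the claimed parameters are [12, 7, 4]_4; such a code would be non-MDS.


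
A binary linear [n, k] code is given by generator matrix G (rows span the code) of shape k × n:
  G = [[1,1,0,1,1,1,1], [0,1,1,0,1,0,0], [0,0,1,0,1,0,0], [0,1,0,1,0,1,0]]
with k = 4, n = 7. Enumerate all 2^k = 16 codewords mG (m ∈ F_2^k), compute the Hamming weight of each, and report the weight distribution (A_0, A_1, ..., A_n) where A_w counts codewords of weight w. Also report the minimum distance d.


Weight distribution: A_0 = 1, A_1 = 1, A_2 = 2, A_3 = 4, A_4 = 3, A_5 = 3, A_6 = 2. Minimum distance d = 1.

Enumerate all 2^4 = 16 messages m ∈ F_2^4.
For each, compute codeword c = mG in F_2^7, then tally its weight.
  m = 0000 → c = 0000000, weight = 0.
  m = 1000 → c = 1101111, weight = 6.
  m = 0100 → c = 0110100, weight = 3.
  m = 1100 → c = 1011011, weight = 5.
  m = 0010 → c = 0010100, weight = 2.
  m = 1010 → c = 1111011, weight = 6.
  m = 0110 → c = 0100000, weight = 1.
  m = 1110 → c = 1001111, weight = 5.
  m = 0001 → c = 0101010, weight = 3.
  m = 1001 → c = 1000101, weight = 3.
  m = 0101 → c = 0011110, weight = 4.
  m = 1101 → c = 1110001, weight = 4.
  m = 0011 → c = 0111110, weight = 5.
  m = 1011 → c = 1010001, weight = 3.
  m = 0111 → c = 0001010, weight = 2.
  m = 1111 → c = 1100101, weight = 4.
Tally weights:
  weight 0: 1 codewords.
  weight 1: 1 codewords.
  weight 2: 2 codewords.
  weight 3: 4 codewords.
  weight 4: 3 codewords.
  weight 5: 3 codewords.
  weight 6: 2 codewords.
Minimum distance d = smallest w > 0 with A_w > 0 = 1.
Sanity: Σ A_w = 16 = 2^4 = 16 ✓.


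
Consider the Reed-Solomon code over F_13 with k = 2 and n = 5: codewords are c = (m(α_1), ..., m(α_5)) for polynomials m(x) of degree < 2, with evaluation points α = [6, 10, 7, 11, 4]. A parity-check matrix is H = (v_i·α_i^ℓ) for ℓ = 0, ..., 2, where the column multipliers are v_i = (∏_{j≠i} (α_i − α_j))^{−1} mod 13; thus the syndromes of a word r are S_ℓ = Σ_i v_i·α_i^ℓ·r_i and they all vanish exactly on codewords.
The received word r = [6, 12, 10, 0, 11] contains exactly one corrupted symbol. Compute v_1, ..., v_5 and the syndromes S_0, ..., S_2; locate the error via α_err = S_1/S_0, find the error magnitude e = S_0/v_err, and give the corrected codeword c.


S = (7, 5, 11), error at position 2, error magnitude e = 3, c = [6, 9, 10, 0, 11].

Step 1: column multipliers v_i = (∏_{j≠i}(α_i − α_j))^{−1} mod 13.
  i = 1 (α = 6): (6−10)(6−7)(6−11)(6−4) = (−4)·(−1)·(−5)·2 = −40 ≡ 12, so v_1 = 12^{−1} = 12 (mod 13).
  i = 2 (α = 10): (10−6)(10−7)(10−11)(10−4) = 4·3·(−1)·6 = −72 ≡ 6, so v_2 = 6^{−1} = 11 (mod 13).
  i = 3 (α = 7): (7−6)(7−10)(7−11)(7−4) = 1·(−3)·(−4)·3 = 36 ≡ 10, so v_3 = 10^{−1} = 4 (mod 13).
  i = 4 (α = 11): (11−6)(11−10)(11−7)(11−4) = 5·1·4·7 = 140 ≡ 10, so v_4 = 10^{−1} = 4 (mod 13).
  i = 5 (α = 4): (4−6)(4−10)(4−7)(4−11) = (−2)·(−6)·(−3)·(−7) = 252 ≡ 5, so v_5 = 5^{−1} = 8 (mod 13).
  v = [12, 11, 4, 4, 8].
Step 2: syndromes of r = [6, 12, 10, 0, 11] (all sums mod 13).
  S_0 = Σ v_i r_i = 12·6 + 11·12 + 4·10 + 4·0 + 8·11 = 332 ≡ 7.
  S_1 = Σ v_i α_i r_i = 12·6·6 + 11·10·12 + 4·7·10 + 4·11·0 + 8·4·11 = 2384 ≡ 5.
  α_i^2 mod 13 = [10, 9, 10, 4, 3].
  S_2 = Σ v_i α_i^2 r_i = 12·10·6 + 11·9·12 + 4·10·10 + 4·4·0 + 8·3·11 = 2572 ≡ 11.
  S = (7, 5, 11) ≠ 0, so r is not a codeword (an error is present).
Step 3: locate the error. For a single error e at position i, S_ℓ = v_i·e·α_i^ℓ, so α_err = S_1/S_0.
  S_0^{−1} = 7^{−1} = 2 (mod 13), so α_err = 5·2 = 10 ≡ 10 = α_2. Error position i = 2.
  Consistency check: S_2/S_1 = 11·8 = 88 ≡ 10 = α_err ✓ (single-error assumption holds).
Step 4: error magnitude e = S_0/v_2 = S_0·∏_{j≠2}(α_2 − α_j) = 7·6 = 42 ≡ 3 (mod 13).
Step 5: correct position 2: c_2 = r_2 − e = 12 − 3 ≡ 9 (mod 13). Hence c = [6, 9, 10, 0, 11].
  Check: interpolating c through the α_i gives m(x) = 8 + 4·x (degree < 2) with m(α_i) = c_i for every i, so c is indeed a codeword.


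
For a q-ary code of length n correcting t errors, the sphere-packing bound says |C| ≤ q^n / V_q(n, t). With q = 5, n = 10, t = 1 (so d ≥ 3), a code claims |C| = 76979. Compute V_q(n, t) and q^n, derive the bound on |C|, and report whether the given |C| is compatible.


V_q(n, t) = 41, q^n = 9765625, Hamming bound = 238185, |C| = 76979 ≤ bound (satisfied).

Step 1: Compute V_q(n, t) = Σ_{j=0}^1 C(n, j) (q−1)^j.
  j = 0: C(10,0)·(4)^0 = 1·1 = 1.
  j = 1: C(10,1)·(4)^1 = 10·4 = 40.
  V_q(n, t) = 1 + 40 = 41.
Step 2: q^n = 5^10 = 9765625.
Step 3: Hamming bound ⌊q^n / V_q(n,t)⌋ = ⌊9765625/41⌋ = 238185.
Step 4: Compare |C| = 76979 to 238185: satisfied.
The claimed |C| lies below the Hamming bound.


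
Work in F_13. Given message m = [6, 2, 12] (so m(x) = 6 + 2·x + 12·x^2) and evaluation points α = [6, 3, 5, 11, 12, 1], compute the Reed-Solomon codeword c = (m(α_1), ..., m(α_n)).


c = [8, 3, 4, 11, 3, 7]

Message polynomial: m(x) = 6 + 2·x + 12·x^2 (mod 13).
For each evaluation point α_i, compute m(α_i) mod 13:
  α_1 = 6: Horner steps 12 → 9 → 8, so m(6) = 8.
  α_2 = 3: Horner steps 12 → 12 → 3, so m(3) = 3.
  α_3 = 5: Horner steps 12 → 10 → 4, so m(5) = 4.
  α_4 = 11: Horner steps 12 → 4 → 11, so m(11) = 11.
  α_5 = 12: Horner steps 12 → 3 → 3, so m(12) = 3.
  α_6 = 1: Horner steps 12 → 1 → 7, so m(1) = 7.
Codeword c = [8, 3, 4, 11, 3, 7] ∈ F_13^6.


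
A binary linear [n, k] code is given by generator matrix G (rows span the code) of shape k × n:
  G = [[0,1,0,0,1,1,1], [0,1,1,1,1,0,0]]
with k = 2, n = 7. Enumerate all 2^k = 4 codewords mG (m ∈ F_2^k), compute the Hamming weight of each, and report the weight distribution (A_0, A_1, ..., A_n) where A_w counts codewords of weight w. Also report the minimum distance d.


Weight distribution: A_0 = 1, A_4 = 3. Minimum distance d = 4.

Enumerate all 2^2 = 4 messages m ∈ F_2^2.
For each, compute codeword c = mG in F_2^7, then tally its weight.
  m = 00 → c = 0000000, weight = 0.
  m = 10 → c = 0100111, weight = 4.
  m = 01 → c = 0111100, weight = 4.
  m = 11 → c = 0011011, weight = 4.
Tally weights:
  weight 0: 1 codewords.
  weight 4: 3 codewords.
Minimum distance d = smallest w > 0 with A_w > 0 = 4.
Sanity: Σ A_w = 4 = 2^2 = 4 ✓.


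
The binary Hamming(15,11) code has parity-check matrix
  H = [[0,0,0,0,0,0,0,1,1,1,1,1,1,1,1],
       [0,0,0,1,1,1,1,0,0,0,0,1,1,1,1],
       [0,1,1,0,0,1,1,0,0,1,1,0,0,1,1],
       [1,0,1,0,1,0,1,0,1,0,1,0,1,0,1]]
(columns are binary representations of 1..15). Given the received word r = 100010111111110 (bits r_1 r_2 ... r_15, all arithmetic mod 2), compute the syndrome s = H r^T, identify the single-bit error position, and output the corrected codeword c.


s = (1, 1, 0, 0)^T, error position = 12, corrected codeword c = 100010111110110

Compute s = H r^T mod 2 one row at a time:
  s_1 = 1 + 1 + 1 + 1 + 1 + 1 + 1 + 0 = 7 ≡ 1 (mod 2).
  s_2 = 0 + 1 + 0 + 1 + 1 + 1 + 1 + 0 = 5 ≡ 1 (mod 2).
  s_3 = 0 + 0 + 0 + 1 + 1 + 1 + 1 + 0 = 4 ≡ 0 (mod 2).
  s_4 = 1 + 0 + 1 + 1 + 1 + 1 + 1 + 0 = 6 ≡ 0 (mod 2).
s = (1, 1, 0, 0)^T — this equals column 12 of H (binary 1100), so error is at position 12.
Correct: flip bit 12 of r = 100010111111110 to get c = 100010111110110.


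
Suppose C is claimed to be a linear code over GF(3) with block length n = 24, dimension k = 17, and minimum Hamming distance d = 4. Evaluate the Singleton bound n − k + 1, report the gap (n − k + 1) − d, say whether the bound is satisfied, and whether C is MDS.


Singleton RHS = n − k + 1 = 8, slack = 4, bound satisfied, not MDS.

Singleton bound: d ≤ n − k + 1.
Here n = 24, k = 17, so n − k + 1 = 8.
Given d = 4, check d ≤ 8: YES.
Slack = (n − k + 1) − d = 4.
The code is NOT MDS (slack = 4 > 0).
Description: the claimed parameters are [24, 17, 4]_3; such a code would be non-MDS.
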